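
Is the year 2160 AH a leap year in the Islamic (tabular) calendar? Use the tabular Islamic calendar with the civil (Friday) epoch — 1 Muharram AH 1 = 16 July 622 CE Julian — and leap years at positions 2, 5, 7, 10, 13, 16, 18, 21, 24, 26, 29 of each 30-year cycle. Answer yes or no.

Year 2160 AH is year 30 of its 30-year cycle; leap positions are 2, 5, 7, 10, 13, 16, 18, 21, 24, 26, 29, so it is a common year (354 days).

no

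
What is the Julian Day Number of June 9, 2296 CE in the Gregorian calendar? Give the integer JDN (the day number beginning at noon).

JDN 2451545 is 1 January 2000 CE (Gregorian); the target day is +108272 days from there, so JDN = 2559817.

2559817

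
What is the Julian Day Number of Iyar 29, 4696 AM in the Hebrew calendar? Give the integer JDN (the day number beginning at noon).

In the proleptic Gregorian calendar the same day is 28 May 936.
JDN 2400001 is 17 November 1858 CE (Gregorian), MJD 0; the target day is −336926 days from there, so JDN = 2063075.

2063075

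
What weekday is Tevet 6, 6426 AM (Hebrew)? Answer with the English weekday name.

Friday

Equivalently 5 January 2666 Gregorian, JDN 2694801.
Since JDN mod 7 = 4 (0 = Monday), the day is Friday.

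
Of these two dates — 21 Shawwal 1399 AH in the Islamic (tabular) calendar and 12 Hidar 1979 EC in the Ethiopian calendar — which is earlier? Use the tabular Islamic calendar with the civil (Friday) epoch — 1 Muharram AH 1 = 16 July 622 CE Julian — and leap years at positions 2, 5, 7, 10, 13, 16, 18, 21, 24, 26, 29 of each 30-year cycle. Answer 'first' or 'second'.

The two dates have Julian Day Numbers 2444131 and 2446756 respectively.
Since 2444131 < 2446756, the first date comes first.

first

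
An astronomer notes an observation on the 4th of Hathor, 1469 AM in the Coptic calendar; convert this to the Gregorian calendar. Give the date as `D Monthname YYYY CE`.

Both dates share Julian Day Number 2361280; in the Gregorian calendar that is 11 November 1752 CE.

11 November 1752 CE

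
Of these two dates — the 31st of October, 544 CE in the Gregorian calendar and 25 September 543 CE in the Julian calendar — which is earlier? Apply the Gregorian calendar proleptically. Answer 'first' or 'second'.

second

Converting both to JDN: 1920056 vs 1919656; the smaller is the second.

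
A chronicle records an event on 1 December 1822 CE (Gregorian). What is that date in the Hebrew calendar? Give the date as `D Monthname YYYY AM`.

17 Kislev 5583 AM

Both dates share Julian Day Number 2386866; in the Hebrew calendar that is 17 Kislev 5583 AM.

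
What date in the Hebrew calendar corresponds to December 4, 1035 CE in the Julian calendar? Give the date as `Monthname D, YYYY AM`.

Tevet 2, 4796 AM

Both dates share Julian Day Number 2099429; in the Hebrew calendar that is 2 Tevet 4796 AM.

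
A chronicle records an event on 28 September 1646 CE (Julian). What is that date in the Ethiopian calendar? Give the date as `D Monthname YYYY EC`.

Both dates share Julian Day Number 2322530; in the Ethiopian calendar that is 1 Tikimt 1639 EC.

1 Tikimt 1639 EC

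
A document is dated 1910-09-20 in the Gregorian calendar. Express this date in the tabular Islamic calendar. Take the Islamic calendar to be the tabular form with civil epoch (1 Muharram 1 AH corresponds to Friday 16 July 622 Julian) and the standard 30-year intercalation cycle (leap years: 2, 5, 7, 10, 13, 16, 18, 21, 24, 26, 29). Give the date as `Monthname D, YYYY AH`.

Julian Day Number of the source date = 2418935.
Converting JDN 2418935 to the tabular Islamic calendar gives 15 Ramadan 1328 AH.

Ramadan 15, 1328 AH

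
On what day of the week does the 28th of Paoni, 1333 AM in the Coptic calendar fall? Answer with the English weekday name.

In the Gregorian calendar this is 2 July 1617 (JDN 2311840).
JDN 2311840 mod 7 = 6, and JDN 0 was a Monday, so this is a Sunday.

Sunday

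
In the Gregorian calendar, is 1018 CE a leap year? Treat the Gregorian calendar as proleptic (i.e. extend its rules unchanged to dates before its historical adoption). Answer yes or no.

1018 is not divisible by 4, so it is a common year.

no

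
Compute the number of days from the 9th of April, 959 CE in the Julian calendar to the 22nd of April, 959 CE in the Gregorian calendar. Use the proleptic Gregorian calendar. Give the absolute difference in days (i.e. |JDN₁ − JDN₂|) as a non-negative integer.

JDN of the first date = 2071431.
JDN of the second date = 2071439.
|2071439 − 2071431| = 8.

8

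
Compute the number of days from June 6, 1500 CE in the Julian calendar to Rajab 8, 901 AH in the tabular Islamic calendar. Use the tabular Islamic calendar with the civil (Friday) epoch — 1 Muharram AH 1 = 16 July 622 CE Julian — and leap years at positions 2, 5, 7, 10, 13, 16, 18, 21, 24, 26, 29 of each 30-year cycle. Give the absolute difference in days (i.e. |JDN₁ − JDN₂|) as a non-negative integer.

First date → JDN 2269090; second date → JDN 2267554.
The interval is |2269090 − 2267554| = 1536 days.

1536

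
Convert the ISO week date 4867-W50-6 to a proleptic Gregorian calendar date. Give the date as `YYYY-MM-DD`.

4867-12-17

ISO week 1 of 4867 is the week containing the first Thursday of 4867.
Week 50, day 6 (Saturday) lands on 4867-12-17.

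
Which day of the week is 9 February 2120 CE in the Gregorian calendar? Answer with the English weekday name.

2495413 ≡ 4 (mod 7); counting from Monday = 0 gives Friday.

Friday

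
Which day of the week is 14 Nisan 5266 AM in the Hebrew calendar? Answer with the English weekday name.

Equivalently 18 April 1506 Gregorian, JDN 2271222.
Since JDN mod 7 = 2 (0 = Monday), the day is Wednesday.

Wednesday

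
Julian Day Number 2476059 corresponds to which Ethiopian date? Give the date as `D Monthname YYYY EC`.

The Gregorian equivalent of JDN 2476059 is 12 February 2067.
In the Ethiopian calendar that day is 5 Yekatit 2059 EC.

5 Yekatit 2059 EC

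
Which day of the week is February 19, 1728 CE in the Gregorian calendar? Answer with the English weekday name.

Thursday

2352248 ≡ 3 (mod 7); counting from Monday = 0 gives Thursday.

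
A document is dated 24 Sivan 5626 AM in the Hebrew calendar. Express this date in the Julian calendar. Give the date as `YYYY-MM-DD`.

Julian Day Number of the source date = 2402760.
Converting JDN 2402760 to the Julian calendar gives 26 May 1866 CE.

1866-05-26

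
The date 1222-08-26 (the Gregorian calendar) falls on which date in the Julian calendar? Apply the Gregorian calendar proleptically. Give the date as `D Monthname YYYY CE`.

At this point the Julian calendar is 7 days behind the Gregorian.
26 August 1222 Gregorian − 7 days → 19 August 1222 Julian.

19 August 1222 CE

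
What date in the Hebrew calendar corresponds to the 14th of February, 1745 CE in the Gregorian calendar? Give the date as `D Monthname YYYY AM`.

Both dates share Julian Day Number 2358453; in the Hebrew calendar that is 12 Adar I 5505 AM.

12 Adar I 5505 AM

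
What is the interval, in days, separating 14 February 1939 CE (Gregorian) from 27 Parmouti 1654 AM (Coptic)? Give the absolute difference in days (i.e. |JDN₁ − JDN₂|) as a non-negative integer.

First date → JDN 2429309; second date → JDN 2429024.
The interval is |2429309 − 2429024| = 285 days.

285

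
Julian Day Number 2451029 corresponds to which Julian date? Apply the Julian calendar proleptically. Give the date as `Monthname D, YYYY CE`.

JDN 2451029 is 3 August 1998 in the Gregorian calendar.
In the Julian calendar that day is July 21, 1998 CE.

July 21, 1998 CE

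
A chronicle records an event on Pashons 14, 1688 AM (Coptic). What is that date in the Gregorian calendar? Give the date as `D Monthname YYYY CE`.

Both dates share Julian Day Number 2441460; in the Gregorian calendar that is 22 May 1972 CE.

22 May 1972 CE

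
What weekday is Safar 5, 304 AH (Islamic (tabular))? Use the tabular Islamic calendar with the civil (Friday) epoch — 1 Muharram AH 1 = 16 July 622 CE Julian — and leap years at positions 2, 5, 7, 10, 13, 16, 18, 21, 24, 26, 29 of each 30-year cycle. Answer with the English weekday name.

In the proleptic Gregorian calendar this is 13 August 916 (JDN 2055847).
Since JDN mod 7 = 3 (0 = Monday), the day is Thursday.

Thursday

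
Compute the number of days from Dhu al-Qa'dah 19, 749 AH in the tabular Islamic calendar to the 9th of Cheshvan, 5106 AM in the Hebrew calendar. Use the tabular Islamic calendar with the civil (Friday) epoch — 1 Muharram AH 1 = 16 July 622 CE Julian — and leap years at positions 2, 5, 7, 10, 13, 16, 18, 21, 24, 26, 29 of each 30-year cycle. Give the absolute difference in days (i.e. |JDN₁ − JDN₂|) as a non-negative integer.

1221

First date → JDN 2213819; second date → JDN 2212598.
The interval is |2213819 − 2212598| = 1221 days.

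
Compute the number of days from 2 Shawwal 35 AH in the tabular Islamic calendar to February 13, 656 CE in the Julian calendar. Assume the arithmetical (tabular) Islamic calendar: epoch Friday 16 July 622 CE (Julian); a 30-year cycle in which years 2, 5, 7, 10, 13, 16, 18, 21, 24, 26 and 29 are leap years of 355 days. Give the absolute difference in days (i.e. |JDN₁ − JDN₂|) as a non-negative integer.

50

First date → JDN 1960755; second date → JDN 1960705.
The interval is |1960755 − 1960705| = 50 days.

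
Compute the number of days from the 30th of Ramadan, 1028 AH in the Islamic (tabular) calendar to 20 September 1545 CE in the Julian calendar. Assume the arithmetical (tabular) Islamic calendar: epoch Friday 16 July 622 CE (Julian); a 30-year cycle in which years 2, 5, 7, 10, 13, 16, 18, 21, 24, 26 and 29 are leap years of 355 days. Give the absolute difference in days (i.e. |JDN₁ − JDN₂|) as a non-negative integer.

JDN of the first date = 2312640.
JDN of the second date = 2285632.
|2285632 − 2312640| = 27008.

27008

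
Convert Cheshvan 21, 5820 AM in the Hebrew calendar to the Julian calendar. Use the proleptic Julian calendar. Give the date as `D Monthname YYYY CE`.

Julian Day Number of the source date = 2473395.
Converting JDN 2473395 to the Julian calendar gives 15 October 2059 CE.

15 October 2059 CE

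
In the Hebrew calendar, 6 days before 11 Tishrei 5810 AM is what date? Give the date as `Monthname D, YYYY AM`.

Tishrei 5, 5810 AM

The starting date is JDN 2469722; 2469722 − 6 = 2469716.
JDN 2469716 corresponds to Tishrei 5, 5810 AM.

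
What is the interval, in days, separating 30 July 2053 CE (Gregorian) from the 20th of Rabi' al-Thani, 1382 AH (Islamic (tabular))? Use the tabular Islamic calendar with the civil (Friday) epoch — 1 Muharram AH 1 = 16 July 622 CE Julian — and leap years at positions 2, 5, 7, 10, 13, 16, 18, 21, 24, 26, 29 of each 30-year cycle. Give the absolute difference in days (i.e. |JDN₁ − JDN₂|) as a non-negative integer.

33186

First date → JDN 2471114; second date → JDN 2437928.
The interval is |2471114 − 2437928| = 33186 days.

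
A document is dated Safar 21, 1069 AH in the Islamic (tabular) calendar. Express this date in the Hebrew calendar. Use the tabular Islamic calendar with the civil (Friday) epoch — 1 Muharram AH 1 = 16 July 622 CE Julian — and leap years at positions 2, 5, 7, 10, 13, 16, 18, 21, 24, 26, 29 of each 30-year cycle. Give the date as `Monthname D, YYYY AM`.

Cheshvan 22, 5419 AM

The source date corresponds to 18 November 1658 in the Gregorian calendar (JDN 2326954).
That day falls on 22 Cheshvan 5419 AM in the Hebrew calendar.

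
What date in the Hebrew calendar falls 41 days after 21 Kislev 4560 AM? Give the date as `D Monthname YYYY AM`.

3 Shevat 4560 AM

Counting 41 days forward from JDN 2013220 reaches JDN 2013261, which is 3 Shevat 4560 AM.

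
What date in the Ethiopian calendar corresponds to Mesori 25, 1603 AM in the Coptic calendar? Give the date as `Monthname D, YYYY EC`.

Nehase 25, 1879 EC

Both dates share Julian Day Number 2410514; in the Ethiopian calendar that is 25 Nehase 1879 EC.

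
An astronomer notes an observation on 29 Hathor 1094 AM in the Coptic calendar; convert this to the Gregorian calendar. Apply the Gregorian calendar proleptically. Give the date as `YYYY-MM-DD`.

1377-12-03

Both dates share Julian Day Number 2224336; in the Gregorian calendar that is 3 December 1377 CE.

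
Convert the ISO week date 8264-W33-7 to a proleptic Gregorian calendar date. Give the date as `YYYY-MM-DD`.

ISO week 1 of 8264 is the week containing the first Thursday of 8264.
Week 33, day 7 (Sunday) lands on 8264-08-21.

8264-08-21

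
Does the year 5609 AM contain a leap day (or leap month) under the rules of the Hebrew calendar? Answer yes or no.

no

Hebrew year 5609 is year 4 of its 19-year Metonic cycle; leap years are at positions 3, 6, 8, 11, 14, 17, 19, so it is a common year (12 months).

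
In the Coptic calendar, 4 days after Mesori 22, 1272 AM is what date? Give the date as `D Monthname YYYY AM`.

JDN of Mesori 22, 1272 AM = 2289614.
2289614 + 4 = 2289618.
JDN 2289618 in the Coptic calendar is 26 Mesori 1272 AM.

26 Mesori 1272 AM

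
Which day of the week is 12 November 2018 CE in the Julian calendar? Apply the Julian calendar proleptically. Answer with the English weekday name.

Sunday

This is JDN 2458448 (25 November 2018 Gregorian).
JDN 2458448 mod 7 = 6, and JDN 0 was a Monday, so this is a Sunday.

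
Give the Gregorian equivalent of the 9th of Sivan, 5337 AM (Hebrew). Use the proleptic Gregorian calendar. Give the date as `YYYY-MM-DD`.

1577-06-04

Julian Day Number of the source date = 2297202.
Converting JDN 2297202 to the Gregorian calendar gives 4 June 1577 CE.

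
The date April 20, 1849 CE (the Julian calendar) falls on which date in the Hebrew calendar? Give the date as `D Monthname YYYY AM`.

The source date corresponds to 2 May 1849 in the Gregorian calendar (JDN 2396515).
That day falls on 10 Iyar 5609 AM in the Hebrew calendar.

10 Iyar 5609 AM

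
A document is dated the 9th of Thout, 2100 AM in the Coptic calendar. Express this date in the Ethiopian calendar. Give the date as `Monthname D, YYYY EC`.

Meskerem 9, 2376 EC

Both dates share Julian Day Number 2591698; in the Ethiopian calendar that is 9 Meskerem 2376 EC.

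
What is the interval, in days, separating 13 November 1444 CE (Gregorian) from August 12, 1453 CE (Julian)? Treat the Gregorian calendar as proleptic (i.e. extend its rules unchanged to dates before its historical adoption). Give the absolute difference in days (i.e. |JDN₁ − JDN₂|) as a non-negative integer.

First date → JDN 2248787; second date → JDN 2251990.
The interval is |2248787 − 2251990| = 3203 days.

3203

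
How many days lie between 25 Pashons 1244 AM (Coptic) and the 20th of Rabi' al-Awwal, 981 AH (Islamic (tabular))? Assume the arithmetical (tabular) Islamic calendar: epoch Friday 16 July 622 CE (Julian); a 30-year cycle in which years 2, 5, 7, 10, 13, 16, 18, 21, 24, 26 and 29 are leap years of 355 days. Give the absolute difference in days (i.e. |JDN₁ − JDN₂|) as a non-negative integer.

16497

First date → JDN 2279300; second date → JDN 2295797.
The interval is |2279300 − 2295797| = 16497 days.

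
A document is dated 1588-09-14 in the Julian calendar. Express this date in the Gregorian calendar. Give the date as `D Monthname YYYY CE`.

At this point the Julian calendar is 10 days behind the Gregorian.
14 September 1588 Julian + 10 days → 24 September 1588 Gregorian.

24 September 1588 CE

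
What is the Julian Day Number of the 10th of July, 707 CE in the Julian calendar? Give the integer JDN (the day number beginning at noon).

Equivalently 14 July 707 (proleptic Gregorian).
JDN 2400001 is 17 November 1858 CE (Gregorian), MJD 0; the target day is −420521 days from there, so JDN = 1979480.

1979480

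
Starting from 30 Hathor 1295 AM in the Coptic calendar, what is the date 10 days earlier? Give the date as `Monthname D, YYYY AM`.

Hathor 20, 1295 AM

JDN of 30 Hathor 1295 AM = 2297752.
2297752 − 10 = 2297742.
JDN 2297742 in the Coptic calendar is Hathor 20, 1295 AM.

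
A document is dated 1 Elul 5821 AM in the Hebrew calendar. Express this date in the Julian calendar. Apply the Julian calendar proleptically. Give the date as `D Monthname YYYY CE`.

Both dates share Julian Day Number 2474054; in the Julian calendar that is 4 August 2061 CE.

4 August 2061 CE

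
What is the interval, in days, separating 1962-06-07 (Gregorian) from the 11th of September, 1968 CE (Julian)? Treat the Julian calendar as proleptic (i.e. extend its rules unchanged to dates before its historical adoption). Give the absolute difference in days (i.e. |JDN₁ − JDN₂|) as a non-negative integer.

2301

JDN of the first date = 2437823.
JDN of the second date = 2440124.
|2440124 − 2437823| = 2301.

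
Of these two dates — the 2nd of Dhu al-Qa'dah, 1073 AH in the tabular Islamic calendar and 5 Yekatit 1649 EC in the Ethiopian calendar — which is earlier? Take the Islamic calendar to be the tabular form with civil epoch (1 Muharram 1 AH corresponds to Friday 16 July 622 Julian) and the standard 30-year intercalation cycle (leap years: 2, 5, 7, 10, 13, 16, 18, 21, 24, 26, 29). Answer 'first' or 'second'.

The two dates have Julian Day Numbers 2328617 and 2326307 respectively.
Since 2326307 < 2328617, the second date comes first.

second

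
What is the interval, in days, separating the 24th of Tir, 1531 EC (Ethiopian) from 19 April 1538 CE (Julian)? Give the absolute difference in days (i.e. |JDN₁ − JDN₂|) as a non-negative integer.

275

JDN of the first date = 2283196.
JDN of the second date = 2282921.
|2282921 − 2283196| = 275.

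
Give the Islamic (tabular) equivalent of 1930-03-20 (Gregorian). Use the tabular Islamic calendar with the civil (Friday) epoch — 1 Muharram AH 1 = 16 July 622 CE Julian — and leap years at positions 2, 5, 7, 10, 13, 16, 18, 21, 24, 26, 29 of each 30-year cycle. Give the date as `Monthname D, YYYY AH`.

Shawwal 19, 1348 AH

Julian Day Number of the source date = 2426056.
Converting JDN 2426056 to the tabular Islamic calendar gives 19 Shawwal 1348 AH.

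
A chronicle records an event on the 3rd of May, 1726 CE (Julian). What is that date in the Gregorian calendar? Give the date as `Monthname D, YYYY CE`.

May 14, 1726 CE

The Julian–Gregorian offset here is 11 days (Julian trailing).
3 May 1726 Julian + 11 days → 14 May 1726 Gregorian.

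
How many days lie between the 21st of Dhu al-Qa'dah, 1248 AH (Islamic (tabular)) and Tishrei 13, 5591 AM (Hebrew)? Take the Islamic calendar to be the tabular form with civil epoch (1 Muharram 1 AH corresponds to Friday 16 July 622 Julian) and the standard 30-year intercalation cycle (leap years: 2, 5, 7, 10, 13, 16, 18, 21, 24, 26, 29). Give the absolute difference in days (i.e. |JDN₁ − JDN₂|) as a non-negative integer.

924

First date → JDN 2390650; second date → JDN 2389726.
The interval is |2390650 − 2389726| = 924 days.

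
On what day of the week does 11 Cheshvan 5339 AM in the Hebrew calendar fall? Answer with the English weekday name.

Sunday

This is JDN 2297707 (22 October 1578 Gregorian).
2297707 ≡ 6 (mod 7); counting from Monday = 0 gives Sunday.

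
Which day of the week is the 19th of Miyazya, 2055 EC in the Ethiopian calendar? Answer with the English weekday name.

This is JDN 2474672 (27 April 2063 Gregorian).
2474672 ≡ 4 (mod 7); counting from Monday = 0 gives Friday.

Friday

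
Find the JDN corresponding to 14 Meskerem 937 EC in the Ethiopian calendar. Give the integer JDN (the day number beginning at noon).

2066108

In the proleptic Gregorian calendar the same day is 16 September 944.
JDN 2400001 is 17 November 1858 CE (Gregorian), MJD 0; the target day is −333893 days from there, so JDN = 2066108.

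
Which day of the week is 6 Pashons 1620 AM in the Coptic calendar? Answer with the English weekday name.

Saturday

Equivalently 14 May 1904 Gregorian, JDN 2416615.
JDN 2416615 mod 7 = 5, and JDN 0 was a Monday, so this is a Saturday.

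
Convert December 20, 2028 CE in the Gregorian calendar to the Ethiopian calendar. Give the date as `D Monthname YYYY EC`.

11 Tahsas 2021 EC

Julian Day Number of the source date = 2462126.
Converting JDN 2462126 to the Ethiopian calendar gives 11 Tahsas 2021 EC.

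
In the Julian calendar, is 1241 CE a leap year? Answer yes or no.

1241 mod 4 = 1, so it is a common year in the Julian calendar.

no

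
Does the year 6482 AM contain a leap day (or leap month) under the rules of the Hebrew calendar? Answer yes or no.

Hebrew year 6482 is year 3 of its 19-year Metonic cycle; leap years are at positions 3, 6, 8, 11, 14, 17, 19, so it is a leap year (13 months).

yes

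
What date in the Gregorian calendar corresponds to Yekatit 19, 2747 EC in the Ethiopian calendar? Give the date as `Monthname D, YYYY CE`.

Both dates share Julian Day Number 2727365; in the Gregorian calendar that is 4 March 2755 CE.

March 4, 2755 CE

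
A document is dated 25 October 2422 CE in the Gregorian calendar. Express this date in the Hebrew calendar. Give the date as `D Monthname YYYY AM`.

Julian Day Number of the source date = 2605975.
Converting JDN 2605975 to the Hebrew calendar gives 9 Cheshvan 6183 AM.

9 Cheshvan 6183 AM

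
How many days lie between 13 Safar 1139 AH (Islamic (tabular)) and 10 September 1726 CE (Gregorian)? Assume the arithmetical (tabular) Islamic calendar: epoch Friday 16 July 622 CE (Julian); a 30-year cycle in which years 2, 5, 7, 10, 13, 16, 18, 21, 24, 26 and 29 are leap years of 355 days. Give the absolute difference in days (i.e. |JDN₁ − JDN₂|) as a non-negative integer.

JDN of the first date = 2351751.
JDN of the second date = 2351721.
|2351721 − 2351751| = 30.

30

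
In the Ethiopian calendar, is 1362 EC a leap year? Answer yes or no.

1362 mod 4 = 2; in the Ethiopian calendar a year is leap when year mod 4 = 3, so it is a common year.

no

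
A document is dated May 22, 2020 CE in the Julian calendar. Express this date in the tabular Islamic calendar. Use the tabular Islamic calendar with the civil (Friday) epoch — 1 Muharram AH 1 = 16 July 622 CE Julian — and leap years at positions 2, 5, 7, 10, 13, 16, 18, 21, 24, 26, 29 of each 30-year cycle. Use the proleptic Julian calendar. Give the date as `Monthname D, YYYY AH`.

Both dates share Julian Day Number 2459005; in the tabular Islamic calendar that is 12 Shawwal 1441 AH.

Shawwal 12, 1441 AH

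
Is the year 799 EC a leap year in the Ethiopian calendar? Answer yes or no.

799 mod 4 = 3; in the Ethiopian calendar a year is leap when year mod 4 = 3, so it is a leap year.

yes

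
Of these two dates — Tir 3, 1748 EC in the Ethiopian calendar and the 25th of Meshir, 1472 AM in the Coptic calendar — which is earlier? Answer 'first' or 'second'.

The two dates have Julian Day Numbers 2362435 and 2362487 respectively.
Since 2362435 < 2362487, the first date comes first.

first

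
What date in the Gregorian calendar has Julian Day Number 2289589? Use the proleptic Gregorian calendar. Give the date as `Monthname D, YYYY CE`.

July 31, 1556 CE

JDN 2451545 is 1 Jan 2000; 2289589 is −161956 days from there.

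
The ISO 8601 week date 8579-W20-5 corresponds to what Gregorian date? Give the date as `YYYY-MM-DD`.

ISO week 1 of 8579 is the week containing the first Thursday of 8579.
Week 20, day 5 (Friday) lands on 8579-05-21.

8579-05-21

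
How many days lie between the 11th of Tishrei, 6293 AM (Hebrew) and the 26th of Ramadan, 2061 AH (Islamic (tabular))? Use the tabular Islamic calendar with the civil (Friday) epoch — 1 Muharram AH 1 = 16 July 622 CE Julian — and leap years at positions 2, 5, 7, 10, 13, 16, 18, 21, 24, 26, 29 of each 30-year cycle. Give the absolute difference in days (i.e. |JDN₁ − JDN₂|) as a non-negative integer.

First date → JDN 2646139; second date → JDN 2678696.
The interval is |2646139 − 2678696| = 32557 days.

32557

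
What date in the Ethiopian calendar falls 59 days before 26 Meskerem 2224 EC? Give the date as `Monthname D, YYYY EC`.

Nehase 3, 2223 EC

JDN of 26 Meskerem 2224 EC = 2536197.
2536197 − 59 = 2536138.
JDN 2536138 in the Ethiopian calendar is Nehase 3, 2223 EC.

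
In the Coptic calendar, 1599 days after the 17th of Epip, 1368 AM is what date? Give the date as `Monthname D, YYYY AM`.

The starting date is JDN 2324643; 2324643 + 1599 = 2326242.
JDN 2326242 corresponds to Hathor 30, 1373 AM.

Hathor 30, 1373 AM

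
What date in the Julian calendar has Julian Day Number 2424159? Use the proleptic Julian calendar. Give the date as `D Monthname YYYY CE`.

26 December 1924 CE

JDN 2424159 is 8 January 1925 in the Gregorian calendar.
In the Julian calendar that day is 26 December 1924 CE.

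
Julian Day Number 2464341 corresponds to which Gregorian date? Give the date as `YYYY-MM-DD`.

2035-01-13

Counting from JDN 2299161 = 15 Oct 1582 gives an offset of 165180 days.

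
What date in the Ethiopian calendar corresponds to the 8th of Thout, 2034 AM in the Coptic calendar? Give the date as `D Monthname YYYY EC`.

8 Meskerem 2310 EC

Both dates share Julian Day Number 2567590; in the Ethiopian calendar that is 8 Meskerem 2310 EC.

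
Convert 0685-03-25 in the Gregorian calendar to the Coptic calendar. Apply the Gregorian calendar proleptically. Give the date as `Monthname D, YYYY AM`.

Julian Day Number of the source date = 1971335.
Converting JDN 1971335 to the Coptic calendar gives 26 Paremhat 401 AM.

Paremhat 26, 401 AM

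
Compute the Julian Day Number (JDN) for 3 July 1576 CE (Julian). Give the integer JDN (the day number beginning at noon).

2296876

Equivalently 13 July 1576 (proleptic Gregorian).
JDN 2451545 is 1 January 2000 CE (Gregorian); the target day is −154669 days from there, so JDN = 2296876.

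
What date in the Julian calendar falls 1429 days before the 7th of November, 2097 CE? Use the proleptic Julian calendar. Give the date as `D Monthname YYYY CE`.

The starting date is JDN 2487298; 2487298 − 1429 = 2485869.
JDN 2485869 corresponds to 9 December 2093 CE.

9 December 2093 CE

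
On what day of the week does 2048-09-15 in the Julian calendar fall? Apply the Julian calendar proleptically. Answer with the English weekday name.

Equivalently 28 September 2048 Gregorian, JDN 2469348.
2469348 ≡ 0 (mod 7); counting from Monday = 0 gives Monday.

Monday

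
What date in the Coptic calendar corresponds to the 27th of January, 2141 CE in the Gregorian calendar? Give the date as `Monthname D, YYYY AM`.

Tobi 18, 1857 AM

Julian Day Number of the source date = 2503071.
Converting JDN 2503071 to the Coptic calendar gives 18 Tobi 1857 AM.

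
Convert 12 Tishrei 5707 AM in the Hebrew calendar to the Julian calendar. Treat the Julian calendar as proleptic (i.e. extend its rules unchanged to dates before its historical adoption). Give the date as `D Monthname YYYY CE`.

The source date corresponds to 7 October 1946 in the Gregorian calendar (JDN 2432101).
That day falls on 24 September 1946 CE in the Julian calendar.

24 September 1946 CE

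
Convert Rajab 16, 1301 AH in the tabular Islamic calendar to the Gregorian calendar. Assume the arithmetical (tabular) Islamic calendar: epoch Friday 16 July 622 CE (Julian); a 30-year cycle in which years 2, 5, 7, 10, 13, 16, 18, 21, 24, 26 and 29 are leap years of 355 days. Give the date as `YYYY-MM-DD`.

Both dates share Julian Day Number 2409309; in the Gregorian calendar that is 12 May 1884 CE.

1884-05-12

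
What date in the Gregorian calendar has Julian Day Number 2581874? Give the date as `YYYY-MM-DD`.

Counting from JDN 2299161 = 15 Oct 1582 gives an offset of 282713 days.

2356-10-30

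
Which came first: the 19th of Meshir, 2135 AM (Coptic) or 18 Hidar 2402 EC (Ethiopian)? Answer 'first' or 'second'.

First date → JDN 2604641; second date → JDN 2601263.
JDN 2601263 < JDN 2604641, so the second date is earlier.

second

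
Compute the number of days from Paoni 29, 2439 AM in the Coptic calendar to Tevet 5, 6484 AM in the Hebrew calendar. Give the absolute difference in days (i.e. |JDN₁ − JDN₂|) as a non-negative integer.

First date → JDN 2715807; second date → JDN 2715973.
The interval is |2715807 − 2715973| = 166 days.

166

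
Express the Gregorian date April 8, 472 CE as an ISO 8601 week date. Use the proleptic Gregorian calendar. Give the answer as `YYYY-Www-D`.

0472-W14-5

The weekday is Friday (ISO weekday 5).
That Friday belongs to ISO week 14 of ISO year 472.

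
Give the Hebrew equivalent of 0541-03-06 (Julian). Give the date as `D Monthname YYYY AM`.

22 Adar 4301 AM

Julian Day Number of the source date = 1918723.
Converting JDN 1918723 to the Hebrew calendar gives 22 Adar 4301 AM.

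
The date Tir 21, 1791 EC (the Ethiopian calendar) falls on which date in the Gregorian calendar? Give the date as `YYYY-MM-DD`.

Both dates share Julian Day Number 2378158; in the Gregorian calendar that is 27 January 1799 CE.

1799-01-27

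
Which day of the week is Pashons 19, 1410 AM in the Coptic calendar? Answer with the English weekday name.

In the Gregorian calendar this is 24 May 1694 (JDN 2339925).
Since JDN mod 7 = 0 (0 = Monday), the day is Monday.

Monday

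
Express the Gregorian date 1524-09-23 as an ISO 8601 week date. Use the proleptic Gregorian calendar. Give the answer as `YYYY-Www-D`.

The weekday is Tuesday (ISO weekday 2).
That Tuesday belongs to ISO week 39 of ISO year 1524.

1524-W39-2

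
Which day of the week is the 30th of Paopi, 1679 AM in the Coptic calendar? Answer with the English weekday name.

Equivalently 9 November 1962 Gregorian, JDN 2437978.
Since JDN mod 7 = 4 (0 = Monday), the day is Friday.

Friday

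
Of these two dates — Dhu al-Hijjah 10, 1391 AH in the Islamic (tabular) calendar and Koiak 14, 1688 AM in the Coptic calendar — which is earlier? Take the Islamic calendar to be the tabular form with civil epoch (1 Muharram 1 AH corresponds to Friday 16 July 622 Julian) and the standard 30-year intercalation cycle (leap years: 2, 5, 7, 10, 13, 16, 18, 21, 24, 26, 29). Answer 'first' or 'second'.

second

First date → JDN 2441344; second date → JDN 2441310.
JDN 2441310 < JDN 2441344, so the second date is earlier.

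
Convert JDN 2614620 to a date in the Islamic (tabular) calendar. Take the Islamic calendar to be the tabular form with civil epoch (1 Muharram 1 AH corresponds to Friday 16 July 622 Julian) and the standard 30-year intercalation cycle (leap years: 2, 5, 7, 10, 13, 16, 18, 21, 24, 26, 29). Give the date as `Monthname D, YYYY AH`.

Dhu al-Hijjah 1, 1880 AH

The Gregorian equivalent of JDN 2614620 is 26 June 2446.
In the tabular Islamic calendar that day is Dhu al-Hijjah 1, 1880 AH.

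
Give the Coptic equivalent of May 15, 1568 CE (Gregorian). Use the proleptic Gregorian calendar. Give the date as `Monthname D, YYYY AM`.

Pashons 10, 1284 AM

Julian Day Number of the source date = 2293895.
Converting JDN 2293895 to the Coptic calendar gives 10 Pashons 1284 AM.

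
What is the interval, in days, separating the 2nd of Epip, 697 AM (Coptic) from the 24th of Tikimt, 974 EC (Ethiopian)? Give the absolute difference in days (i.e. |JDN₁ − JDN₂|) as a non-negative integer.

First date → JDN 2079545; second date → JDN 2079662.
The interval is |2079545 − 2079662| = 117 days.

117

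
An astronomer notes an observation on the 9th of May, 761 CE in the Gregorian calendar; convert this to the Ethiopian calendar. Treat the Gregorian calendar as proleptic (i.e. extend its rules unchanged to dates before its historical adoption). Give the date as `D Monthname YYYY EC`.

10 Ginbot 753 EC

Both dates share Julian Day Number 1999138; in the Ethiopian calendar that is 10 Ginbot 753 EC.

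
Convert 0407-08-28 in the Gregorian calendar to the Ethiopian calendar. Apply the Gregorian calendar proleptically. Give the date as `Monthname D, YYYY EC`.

Julian Day Number of the source date = 1869953.
Converting JDN 1869953 to the Ethiopian calendar gives 4 Pagume 399 EC.

Pagume 4, 399 EC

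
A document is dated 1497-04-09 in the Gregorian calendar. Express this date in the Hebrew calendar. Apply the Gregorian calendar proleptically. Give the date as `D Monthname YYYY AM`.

Julian Day Number of the source date = 2267927.
Converting JDN 2267927 to the Hebrew calendar gives 28 Nisan 5257 AM.

28 Nisan 5257 AM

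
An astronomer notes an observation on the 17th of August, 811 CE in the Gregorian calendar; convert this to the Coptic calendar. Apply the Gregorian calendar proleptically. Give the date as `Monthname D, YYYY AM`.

Both dates share Julian Day Number 2017500; in the Coptic calendar that is 20 Mesori 527 AM.

Mesori 20, 527 AM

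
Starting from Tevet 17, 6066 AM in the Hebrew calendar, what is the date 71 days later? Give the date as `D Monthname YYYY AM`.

Counting 71 days forward from JDN 2563312 reaches JDN 2563383, which is 29 Adar 6066 AM.

29 Adar 6066 AM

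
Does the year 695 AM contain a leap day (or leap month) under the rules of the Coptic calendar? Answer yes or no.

yes

695 mod 4 = 3; in the Coptic calendar a year is leap when year mod 4 = 3, so it is a leap year.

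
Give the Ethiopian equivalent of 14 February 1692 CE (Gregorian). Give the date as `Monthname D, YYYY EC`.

Yekatit 9, 1684 EC

Julian Day Number of the source date = 2339095.
Converting JDN 2339095 to the Ethiopian calendar gives 9 Yekatit 1684 EC.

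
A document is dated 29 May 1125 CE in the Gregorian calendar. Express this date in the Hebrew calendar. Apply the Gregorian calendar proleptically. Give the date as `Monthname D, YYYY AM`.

Both dates share Julian Day Number 2132106; in the Hebrew calendar that is 18 Sivan 4885 AM.

Sivan 18, 4885 AM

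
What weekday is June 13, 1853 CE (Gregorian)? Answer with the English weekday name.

JDN 2398018 mod 7 = 0, and JDN 0 was a Monday, so this is a Monday.

Monday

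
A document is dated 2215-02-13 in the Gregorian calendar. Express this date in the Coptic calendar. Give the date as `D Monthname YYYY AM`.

Julian Day Number of the source date = 2530115.
Converting JDN 2530115 to the Coptic calendar gives 4 Meshir 1931 AM.

4 Meshir 1931 AM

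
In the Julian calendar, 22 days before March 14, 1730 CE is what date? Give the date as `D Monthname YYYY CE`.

20 February 1730 CE

JDN of March 14, 1730 CE = 2353013.
2353013 − 22 = 2352991.
JDN 2352991 in the Julian calendar is 20 February 1730 CE.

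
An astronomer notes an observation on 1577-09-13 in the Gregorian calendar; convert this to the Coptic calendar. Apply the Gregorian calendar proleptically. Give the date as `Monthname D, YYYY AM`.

Thout 6, 1294 AM

Julian Day Number of the source date = 2297303.
Converting JDN 2297303 to the Coptic calendar gives 6 Thout 1294 AM.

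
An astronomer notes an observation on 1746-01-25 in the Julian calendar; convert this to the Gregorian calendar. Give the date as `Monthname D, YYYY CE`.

February 5, 1746 CE

At this point the Julian calendar is 11 days behind the Gregorian.
25 January 1746 Julian + 11 days → 5 February 1746 Gregorian.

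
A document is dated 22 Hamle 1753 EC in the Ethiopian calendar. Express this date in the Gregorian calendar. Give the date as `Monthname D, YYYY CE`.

July 27, 1761 CE

Julian Day Number of the source date = 2364460.
Converting JDN 2364460 to the Gregorian calendar gives 27 July 1761 CE.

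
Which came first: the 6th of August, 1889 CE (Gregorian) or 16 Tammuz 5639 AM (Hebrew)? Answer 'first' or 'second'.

First date → JDN 2411221; second date → JDN 2407538.
JDN 2407538 < JDN 2411221, so the second date is earlier.

second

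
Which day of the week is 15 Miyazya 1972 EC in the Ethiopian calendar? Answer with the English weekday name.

This is JDN 2444353 (23 April 1980 Gregorian).
JDN 2444353 mod 7 = 2, and JDN 0 was a Monday, so this is a Wednesday.

Wednesday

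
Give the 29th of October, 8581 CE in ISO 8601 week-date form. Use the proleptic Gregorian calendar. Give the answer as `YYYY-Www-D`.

8581-W44-1

The weekday is Monday (ISO weekday 1).
That Monday belongs to ISO week 44 of ISO year 8581.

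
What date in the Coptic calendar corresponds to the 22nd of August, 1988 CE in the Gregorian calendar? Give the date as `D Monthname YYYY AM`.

Both dates share Julian Day Number 2447396; in the Coptic calendar that is 16 Mesori 1704 AM.

16 Mesori 1704 AM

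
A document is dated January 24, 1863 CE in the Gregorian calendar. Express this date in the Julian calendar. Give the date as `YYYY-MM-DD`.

1863-01-12

For dates in this range the Gregorian date is 12 days ahead of the Julian.
24 January 1863 Gregorian − 12 days → 12 January 1863 Julian.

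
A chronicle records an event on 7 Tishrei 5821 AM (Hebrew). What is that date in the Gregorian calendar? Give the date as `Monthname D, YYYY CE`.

October 1, 2060 CE

Julian Day Number of the source date = 2473734.
Converting JDN 2473734 to the Gregorian calendar gives 1 October 2060 CE.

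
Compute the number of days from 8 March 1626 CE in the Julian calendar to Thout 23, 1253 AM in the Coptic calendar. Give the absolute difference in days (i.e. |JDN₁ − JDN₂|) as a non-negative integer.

First date → JDN 2315021; second date → JDN 2282345.
The interval is |2315021 − 2282345| = 32676 days.

32676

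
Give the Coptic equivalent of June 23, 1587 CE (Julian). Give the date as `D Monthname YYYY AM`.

Both dates share Julian Day Number 2300883; in the Coptic calendar that is 29 Paoni 1303 AM.

29 Paoni 1303 AM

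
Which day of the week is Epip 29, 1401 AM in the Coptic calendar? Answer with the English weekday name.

Equivalently 2 August 1685 Gregorian, JDN 2336708.
JDN 2336708 mod 7 = 3, and JDN 0 was a Monday, so this is a Thursday.

Thursday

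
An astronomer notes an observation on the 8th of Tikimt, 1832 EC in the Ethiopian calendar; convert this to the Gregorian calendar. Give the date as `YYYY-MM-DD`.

Both dates share Julian Day Number 2393031; in the Gregorian calendar that is 18 October 1839 CE.

1839-10-18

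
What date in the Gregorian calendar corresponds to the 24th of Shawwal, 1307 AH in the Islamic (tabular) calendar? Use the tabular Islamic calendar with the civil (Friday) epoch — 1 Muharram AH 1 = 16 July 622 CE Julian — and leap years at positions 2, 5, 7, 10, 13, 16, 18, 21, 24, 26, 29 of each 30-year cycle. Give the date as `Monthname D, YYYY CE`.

June 13, 1890 CE

Julian Day Number of the source date = 2411532.
Converting JDN 2411532 to the Gregorian calendar gives 13 June 1890 CE.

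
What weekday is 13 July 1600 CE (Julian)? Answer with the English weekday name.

Sunday

This is JDN 2305652 (23 July 1600 Gregorian).
2305652 ≡ 6 (mod 7); counting from Monday = 0 gives Sunday.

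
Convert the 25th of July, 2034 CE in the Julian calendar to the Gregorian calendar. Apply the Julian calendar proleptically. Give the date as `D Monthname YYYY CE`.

For dates in this range the Gregorian date is 13 days ahead of the Julian.
25 July 2034 Julian + 13 days → 7 August 2034 Gregorian.

7 August 2034 CE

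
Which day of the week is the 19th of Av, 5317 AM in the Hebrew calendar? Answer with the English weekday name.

Friday

Equivalently 26 July 1557 Gregorian, JDN 2289949.
JDN 2289949 mod 7 = 4, and JDN 0 was a Monday, so this is a Friday.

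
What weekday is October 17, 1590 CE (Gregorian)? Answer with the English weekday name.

JDN 2302085 mod 7 = 2, and JDN 0 was a Monday, so this is a Wednesday.

Wednesday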